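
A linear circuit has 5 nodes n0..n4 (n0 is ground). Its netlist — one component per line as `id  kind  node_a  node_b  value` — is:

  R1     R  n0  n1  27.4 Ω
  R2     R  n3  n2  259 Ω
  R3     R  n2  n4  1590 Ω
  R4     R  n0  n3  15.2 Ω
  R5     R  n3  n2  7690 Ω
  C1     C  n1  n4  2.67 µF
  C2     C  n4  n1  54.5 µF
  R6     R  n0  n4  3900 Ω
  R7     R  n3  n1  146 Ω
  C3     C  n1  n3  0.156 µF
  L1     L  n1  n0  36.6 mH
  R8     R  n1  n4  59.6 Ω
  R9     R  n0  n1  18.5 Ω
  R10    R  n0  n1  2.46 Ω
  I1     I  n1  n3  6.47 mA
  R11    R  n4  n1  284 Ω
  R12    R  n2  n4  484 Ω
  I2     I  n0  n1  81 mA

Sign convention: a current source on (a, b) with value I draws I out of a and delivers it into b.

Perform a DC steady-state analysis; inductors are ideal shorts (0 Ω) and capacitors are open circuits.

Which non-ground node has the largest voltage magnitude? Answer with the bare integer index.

3

Element admittances at DC:
  Y(R1) = 0.03650 S between n0,n1
  Y(R2) = 0.003861 S between n3,n2
  Y(R3) = 0.0006289 S between n2,n4
  Y(R4) = 0.06579 S between n0,n3
  Y(R5) = 0.0001300 S between n3,n2
  Y(C1) = 0.000 S between n1,n4
  Y(C2) = 0.000 S between n4,n1
  Y(R6) = 0.0002564 S between n0,n4
  Y(R7) = 0.006849 S between n3,n1
  Y(C3) = 0.000 S between n1,n3
  L1: short n1↔n0 (DC inductor)
  Y(R8) = 0.01678 S between n1,n4
  Y(R9) = 0.05405 S between n0,n1
  Y(R10) = 0.4065 S between n0,n1
  I1: injects 0.00647 A into n3 (from n1)
  Y(R11) = 0.003521 S between n4,n1
  Y(R12) = 0.002066 S between n2,n4
  I2: injects 0.081 A into n1 (from n0)
Assemble and solve the 5×5 MNA system:
  V(n1)=0.000  V(n2)=0.05465  V(n3)=0.08728  V(n4)=0.006335
  i(L1)=0.07526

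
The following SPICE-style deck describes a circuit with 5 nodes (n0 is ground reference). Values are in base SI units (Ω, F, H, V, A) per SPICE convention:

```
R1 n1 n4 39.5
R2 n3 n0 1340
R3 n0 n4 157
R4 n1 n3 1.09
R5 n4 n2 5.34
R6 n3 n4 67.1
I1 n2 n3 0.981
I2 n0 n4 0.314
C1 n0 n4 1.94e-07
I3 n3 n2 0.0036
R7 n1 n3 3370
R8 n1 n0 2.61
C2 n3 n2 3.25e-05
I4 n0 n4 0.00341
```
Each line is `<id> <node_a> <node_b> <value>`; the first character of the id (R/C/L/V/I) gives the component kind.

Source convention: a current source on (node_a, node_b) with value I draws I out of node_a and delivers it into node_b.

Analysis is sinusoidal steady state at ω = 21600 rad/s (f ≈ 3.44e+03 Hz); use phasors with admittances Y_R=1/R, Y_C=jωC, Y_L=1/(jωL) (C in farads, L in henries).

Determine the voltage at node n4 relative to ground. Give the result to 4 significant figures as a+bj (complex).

MNA unknowns: 4 node voltages V₁..V_4
R1: Y=0.02532+0.000j on G[1,4]
R2: Y=0.0007463+0.000j on G[3,0]
R3: Y=0.006369+0.000j on G[0,4]
R4: Y=0.9174+0.000j on G[1,3]
R5: Y=0.1873+0.000j on G[4,2]
R6: Y=0.01490+0.000j on G[3,4]
I1: z[2]−=0.981, z[3]+=0.981
I2: z[0]−=0.314, z[4]+=0.314
C1: Y=0.000+0.004190j on G[0,4]
I3: z[3]−=0.0036, z[2]+=0.0036
R7: Y=0.0002967+0.000j on G[1,3]
R8: Y=0.3831+0.000j on G[1,0]
C2: Y=0.000+0.7020j on G[3,2]
I4: z[0]−=0.00341, z[4]+=0.00341
solve → V1=0.7953-0.03748j, V2=1.020+0.9655j, V3=1.085-0.07409j, V4=2.342+0.7224j

2.342+0.7224j V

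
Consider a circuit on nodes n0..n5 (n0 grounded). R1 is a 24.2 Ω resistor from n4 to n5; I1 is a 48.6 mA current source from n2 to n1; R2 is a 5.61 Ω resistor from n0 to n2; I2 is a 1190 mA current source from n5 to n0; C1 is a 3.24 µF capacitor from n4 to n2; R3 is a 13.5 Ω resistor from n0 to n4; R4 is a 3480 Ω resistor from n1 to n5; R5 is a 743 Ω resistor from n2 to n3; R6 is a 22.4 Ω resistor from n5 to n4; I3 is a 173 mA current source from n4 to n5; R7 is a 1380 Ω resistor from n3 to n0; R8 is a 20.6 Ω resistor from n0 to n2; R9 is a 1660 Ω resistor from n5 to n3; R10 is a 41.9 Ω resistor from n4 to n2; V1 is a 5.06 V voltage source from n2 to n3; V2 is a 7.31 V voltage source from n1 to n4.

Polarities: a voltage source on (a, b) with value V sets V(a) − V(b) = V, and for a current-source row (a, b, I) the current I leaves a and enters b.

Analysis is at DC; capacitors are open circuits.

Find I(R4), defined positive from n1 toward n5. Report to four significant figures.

MNA unknowns: 5 node voltages V₁..V_5 plus 2 source currents (V1, V2)
R1: Y=0.04132 on G[4,5]
I1: z[2]−=0.0486, z[1]+=0.0486
R2: Y=0.1783 on G[0,2]
I2: z[5]−=1.19, z[0]+=1.19
C1: Y=0.000 on G[4,2]
R3: Y=0.07407 on G[0,4]
R4: Y=0.0002874 on G[1,5]
R5: Y=0.001346 on G[2,3]
R6: Y=0.04464 on G[5,4]
I3: z[4]−=0.173, z[5]+=0.173
R7: Y=0.0007246 on G[3,0]
R8: Y=0.04854 on G[0,2]
R9: Y=0.0006024 on G[5,3]
R10: Y=0.02387 on G[4,2]
V1: row V2−V3=5.06, i_V1 at 2,3
V2: row V1−V4=7.31, i_V2 at 1,4
solve → V1=-4.567, V2=-1.347, V3=-6.407, V4=-11.88, V5=-23.52
aux → i_V1=-0.001142, i_V2=0.04315

0.005447 A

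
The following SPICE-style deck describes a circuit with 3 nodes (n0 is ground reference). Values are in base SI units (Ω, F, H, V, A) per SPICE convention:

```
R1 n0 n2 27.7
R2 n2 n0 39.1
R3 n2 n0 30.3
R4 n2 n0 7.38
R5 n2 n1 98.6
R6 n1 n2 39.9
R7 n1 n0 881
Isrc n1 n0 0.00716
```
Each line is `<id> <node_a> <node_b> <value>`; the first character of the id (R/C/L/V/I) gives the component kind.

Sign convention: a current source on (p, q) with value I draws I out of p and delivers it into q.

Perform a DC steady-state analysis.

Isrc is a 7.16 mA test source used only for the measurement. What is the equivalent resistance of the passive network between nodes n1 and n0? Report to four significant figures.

R_eq = 31.58 Ω

Apply KCL at each of the 2 non-ground nodes and solve the resulting linear system.
Node n1: branches {R5, R6, R7, Isrc} → V_1 = -0.2261
Node n2: branches {R1, R2, R3, R4, R5, R6} → V_2 = -0.02999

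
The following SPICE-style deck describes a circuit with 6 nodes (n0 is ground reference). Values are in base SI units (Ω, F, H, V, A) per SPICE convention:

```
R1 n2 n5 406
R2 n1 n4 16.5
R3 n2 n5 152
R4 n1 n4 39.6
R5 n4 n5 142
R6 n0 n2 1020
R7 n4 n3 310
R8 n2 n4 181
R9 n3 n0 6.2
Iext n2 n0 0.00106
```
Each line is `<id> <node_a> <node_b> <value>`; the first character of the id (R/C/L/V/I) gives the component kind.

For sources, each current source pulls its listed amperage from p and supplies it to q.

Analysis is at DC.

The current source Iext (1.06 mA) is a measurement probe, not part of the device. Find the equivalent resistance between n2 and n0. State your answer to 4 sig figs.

Element admittances at DC:
  Y(R1) = 0.002463 S between n2,n5
  Y(R2) = 0.06061 S between n1,n4
  Y(R3) = 0.006579 S between n2,n5
  Y(R4) = 0.02525 S between n1,n4
  Y(R5) = 0.007042 S between n4,n5
  Y(R6) = 0.0009804 S between n0,n2
  Y(R7) = 0.003226 S between n4,n3
  Y(R8) = 0.005525 S between n2,n4
  Y(R9) = 0.1613 S between n3,n0
  Iext: injects 0.00106 A into n0 (from n2)
Assemble and solve the 5×5 MNA system:
  V(n1)=-0.2371  V(n2)=-0.3162  V(n3)=-0.004650  V(n4)=-0.2371  V(n5)=-0.2816

R_eq = 298.3 Ω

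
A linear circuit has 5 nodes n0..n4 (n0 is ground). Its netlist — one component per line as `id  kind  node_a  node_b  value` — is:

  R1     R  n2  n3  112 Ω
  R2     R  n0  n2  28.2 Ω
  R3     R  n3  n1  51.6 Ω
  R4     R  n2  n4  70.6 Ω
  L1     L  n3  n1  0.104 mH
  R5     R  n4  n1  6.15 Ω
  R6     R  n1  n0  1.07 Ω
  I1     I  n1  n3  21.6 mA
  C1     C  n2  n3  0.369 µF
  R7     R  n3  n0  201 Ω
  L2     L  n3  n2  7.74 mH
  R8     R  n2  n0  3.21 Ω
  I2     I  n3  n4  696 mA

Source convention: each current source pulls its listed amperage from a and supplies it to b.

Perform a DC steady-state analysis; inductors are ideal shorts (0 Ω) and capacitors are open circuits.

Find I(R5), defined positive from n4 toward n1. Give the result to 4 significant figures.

0.6402 A

Apply KCL at each of the 4 non-ground nodes and solve the resulting linear system.
Node n1: branches {R3, L1, R5, R6, I1} → V_1 = 0.000
Node n2: branches {R1, R2, R4, C1, L2, R8} → V_2 = 0.000
Node n3: branches {R1, R3, L1, I1, C1, R7, L2, I2} → V_3 = 0.000
Node n4: branches {R4, R5, I2} → V_4 = 3.937
Source currents: i(L1)=-0.6186, i(L2)=-0.05577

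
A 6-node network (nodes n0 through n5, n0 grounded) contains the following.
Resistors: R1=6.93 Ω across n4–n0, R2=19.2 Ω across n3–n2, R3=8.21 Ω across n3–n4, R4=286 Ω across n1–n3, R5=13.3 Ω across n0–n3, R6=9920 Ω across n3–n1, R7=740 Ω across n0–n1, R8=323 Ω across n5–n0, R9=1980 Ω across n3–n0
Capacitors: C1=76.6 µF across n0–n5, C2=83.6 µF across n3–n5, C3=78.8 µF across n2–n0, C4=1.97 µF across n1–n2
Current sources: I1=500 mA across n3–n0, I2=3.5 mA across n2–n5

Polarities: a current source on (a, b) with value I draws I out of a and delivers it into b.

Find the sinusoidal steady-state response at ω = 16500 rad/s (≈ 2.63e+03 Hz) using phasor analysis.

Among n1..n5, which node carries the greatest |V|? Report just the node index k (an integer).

Element admittances at ω=16500 rad/s:
  Y(R1) = 0.1443+0.000j S between n4,n0
  Y(C1) = 0.000+1.264j S between n0,n5
  Y(R2) = 0.05208+0.000j S between n3,n2
  Y(R3) = 0.1218+0.000j S between n3,n4
  Y(R4) = 0.003497+0.000j S between n1,n3
  Y(C2) = 0.000+1.379j S between n3,n5
  Y(R5) = 0.07519+0.000j S between n0,n3
  Y(C3) = 0.000+1.300j S between n2,n0
  I1: injects 0.5 A into n0 (from n3)
  Y(R6) = 0.0001008+0.000j S between n3,n1
  Y(R7) = 0.001351+0.000j S between n0,n1
  Y(R8) = 0.003096+0.000j S between n5,n0
  Y(C4) = 0.000+0.03251j S between n1,n2
  Y(R9) = 0.0005051+0.000j S between n3,n0
  I2: injects 0.0035 A into n5 (from n2)
Assemble and solve the 5×5 MNA system:
  V(n1)=0.09755+0.05073j  V(n2)=0.02885+0.01305j  V(n3)=-0.2063+0.6905j  V(n4)=-0.09441+0.3161j  V(n5)=-0.1081+0.3589j

3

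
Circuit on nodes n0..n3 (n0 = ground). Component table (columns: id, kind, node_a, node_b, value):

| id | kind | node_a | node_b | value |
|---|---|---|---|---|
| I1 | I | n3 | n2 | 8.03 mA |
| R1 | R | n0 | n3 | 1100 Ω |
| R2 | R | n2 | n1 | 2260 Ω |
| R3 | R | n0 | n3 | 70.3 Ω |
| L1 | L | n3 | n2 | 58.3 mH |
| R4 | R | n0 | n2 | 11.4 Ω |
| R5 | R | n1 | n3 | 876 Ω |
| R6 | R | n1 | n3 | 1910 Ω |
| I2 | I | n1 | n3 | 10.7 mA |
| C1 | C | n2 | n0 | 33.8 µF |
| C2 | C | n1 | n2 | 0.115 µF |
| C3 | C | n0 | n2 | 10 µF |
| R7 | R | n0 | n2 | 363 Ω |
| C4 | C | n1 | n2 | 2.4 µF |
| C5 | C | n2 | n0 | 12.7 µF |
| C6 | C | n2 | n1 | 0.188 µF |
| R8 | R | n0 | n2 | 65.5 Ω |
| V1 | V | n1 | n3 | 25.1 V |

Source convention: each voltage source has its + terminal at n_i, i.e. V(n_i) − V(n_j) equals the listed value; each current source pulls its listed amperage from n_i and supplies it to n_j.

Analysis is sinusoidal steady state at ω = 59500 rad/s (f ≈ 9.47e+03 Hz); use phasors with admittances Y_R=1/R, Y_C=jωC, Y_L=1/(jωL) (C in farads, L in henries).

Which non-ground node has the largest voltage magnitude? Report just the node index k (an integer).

Apply KCL at each of the 3 non-ground nodes and solve the resulting linear system.
Node n1: branches {R2, R5, R6, I2, C2, C4, C6, V1} → V_1 = 0.2026-2.408j
Node n2: branches {I1, R2, L1, R4, C1, C2, C3, R7, C4, C5, C6, R8} → V_2 = 0.01435-0.1116j
Node n3: branches {I1, R1, R3, L1, R5, R6, I2, V1} → V_3 = -24.90-2.408j
Source currents: i(V1)=-0.4219-0.02926j

3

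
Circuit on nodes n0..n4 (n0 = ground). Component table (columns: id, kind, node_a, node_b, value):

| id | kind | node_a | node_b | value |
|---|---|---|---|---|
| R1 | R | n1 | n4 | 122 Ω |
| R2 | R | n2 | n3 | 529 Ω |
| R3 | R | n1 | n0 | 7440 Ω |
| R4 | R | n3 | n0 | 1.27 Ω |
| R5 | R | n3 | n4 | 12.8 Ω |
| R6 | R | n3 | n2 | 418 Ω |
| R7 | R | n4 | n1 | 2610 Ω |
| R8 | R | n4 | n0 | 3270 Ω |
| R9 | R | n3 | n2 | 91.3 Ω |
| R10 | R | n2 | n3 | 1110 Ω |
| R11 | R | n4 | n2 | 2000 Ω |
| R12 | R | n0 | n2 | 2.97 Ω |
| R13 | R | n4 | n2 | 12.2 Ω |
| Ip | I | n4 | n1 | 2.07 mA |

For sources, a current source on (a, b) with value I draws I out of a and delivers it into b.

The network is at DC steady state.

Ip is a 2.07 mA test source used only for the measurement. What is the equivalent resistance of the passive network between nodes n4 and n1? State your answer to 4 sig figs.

R_eq = 114.8 Ω

MNA unknowns: 4 node voltages V₁..V_4
R1: Y=0.008197 on G[1,4]
R2: Y=0.001890 on G[2,3]
R3: Y=0.0001344 on G[1,0]
R4: Y=0.7874 on G[3,0]
R5: Y=0.07812 on G[3,4]
R6: Y=0.002392 on G[3,2]
R7: Y=0.0003831 on G[4,1]
R8: Y=0.0003058 on G[4,0]
R9: Y=0.01095 on G[3,2]
R10: Y=0.0009009 on G[2,3]
R11: Y=0.0005000 on G[4,2]
R12: Y=0.3367 on G[0,2]
R13: Y=0.08197 on G[4,2]
Ip: z[4]−=0.00207, z[1]+=0.00207
solve → V1=0.2373, V2=-4.464e-05, V3=-2.133e-05, V4=-0.0002315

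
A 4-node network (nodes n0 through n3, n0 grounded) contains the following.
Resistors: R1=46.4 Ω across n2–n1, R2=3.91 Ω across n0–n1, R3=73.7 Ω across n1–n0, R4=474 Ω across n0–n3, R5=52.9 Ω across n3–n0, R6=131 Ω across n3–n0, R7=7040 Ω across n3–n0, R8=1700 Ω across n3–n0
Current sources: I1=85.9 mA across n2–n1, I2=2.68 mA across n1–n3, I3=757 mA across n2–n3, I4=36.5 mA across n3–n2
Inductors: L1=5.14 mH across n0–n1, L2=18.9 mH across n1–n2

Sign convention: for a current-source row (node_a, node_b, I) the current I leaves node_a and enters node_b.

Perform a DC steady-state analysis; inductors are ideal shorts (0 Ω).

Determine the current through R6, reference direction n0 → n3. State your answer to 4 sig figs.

Apply KCL at each of the 3 non-ground nodes and solve the resulting linear system.
Node n1: branches {R1, I1, R2, L1, R3, I2, L2} → V_1 = 0.000
Node n2: branches {R1, I1, I3, L2, I4} → V_2 = 0.000
Node n3: branches {R4, I2, I3, R5, R6, R7, R8, I4} → V_3 = 24.62
Source currents: i(L1)=0.7232, i(L2)=0.8064

-0.1879 A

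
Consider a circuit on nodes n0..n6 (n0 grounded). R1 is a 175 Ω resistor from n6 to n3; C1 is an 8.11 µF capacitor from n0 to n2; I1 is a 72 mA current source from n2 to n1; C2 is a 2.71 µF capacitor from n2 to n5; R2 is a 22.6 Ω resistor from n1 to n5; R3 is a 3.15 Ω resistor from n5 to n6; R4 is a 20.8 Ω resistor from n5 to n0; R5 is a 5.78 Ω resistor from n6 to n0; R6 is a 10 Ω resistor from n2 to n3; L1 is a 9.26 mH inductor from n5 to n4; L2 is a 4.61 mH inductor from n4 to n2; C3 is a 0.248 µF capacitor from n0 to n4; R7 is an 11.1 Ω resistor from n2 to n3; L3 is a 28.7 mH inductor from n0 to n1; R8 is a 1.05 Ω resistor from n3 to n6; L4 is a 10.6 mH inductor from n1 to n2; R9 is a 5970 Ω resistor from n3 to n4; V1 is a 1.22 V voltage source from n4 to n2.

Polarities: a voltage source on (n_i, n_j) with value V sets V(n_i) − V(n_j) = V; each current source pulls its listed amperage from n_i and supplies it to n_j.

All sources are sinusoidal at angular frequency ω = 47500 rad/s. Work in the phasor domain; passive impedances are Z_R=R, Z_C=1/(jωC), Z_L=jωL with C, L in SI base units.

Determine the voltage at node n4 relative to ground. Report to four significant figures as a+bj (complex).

Element admittances at ω=47500 rad/s:
  Y(R1) = 0.005714+0.000j S between n6,n3
  Y(C1) = 0.000+0.3852j S between n0,n2
  I1: injects 0.072 A into n1 (from n2)
  Y(C2) = 0.000+0.1287j S between n2,n5
  Y(R2) = 0.04425+0.000j S between n1,n5
  Y(R3) = 0.3175+0.000j S between n5,n6
  Y(R4) = 0.04808+0.000j S between n5,n0
  Y(R5) = 0.1730+0.000j S between n6,n0
  Y(R6) = 0.1000+0.000j S between n2,n3
  Y(L1) = 0.000-0.002274j S between n5,n4
  Y(L2) = 0.000-0.004567j S between n4,n2
  Y(C3) = 0.000+0.01178j S between n0,n4
  Y(R7) = 0.09009+0.000j S between n2,n3
  Y(L3) = 0.000-0.0007335j S between n0,n1
  Y(R8) = 0.9524+0.000j S between n3,n6
  Y(L4) = 0.000-0.001986j S between n1,n2
  Y(R9) = 0.0001675+0.000j S between n3,n4
  V1: constraint V(n4)−V(n2) = 1.22
Assemble and solve the 7×7 MNA system:
  V(n1)=1.862+0.01077j  V(n2)=-0.006227+0.07707j  V(n3)=0.09283-0.01392j  V(n4)=1.214+0.07707j  V(n5)=0.2322-0.1040j  V(n6)=0.1123-0.03199j
  i(V1)=0.0003086-0.006510j

1.214+0.07707j V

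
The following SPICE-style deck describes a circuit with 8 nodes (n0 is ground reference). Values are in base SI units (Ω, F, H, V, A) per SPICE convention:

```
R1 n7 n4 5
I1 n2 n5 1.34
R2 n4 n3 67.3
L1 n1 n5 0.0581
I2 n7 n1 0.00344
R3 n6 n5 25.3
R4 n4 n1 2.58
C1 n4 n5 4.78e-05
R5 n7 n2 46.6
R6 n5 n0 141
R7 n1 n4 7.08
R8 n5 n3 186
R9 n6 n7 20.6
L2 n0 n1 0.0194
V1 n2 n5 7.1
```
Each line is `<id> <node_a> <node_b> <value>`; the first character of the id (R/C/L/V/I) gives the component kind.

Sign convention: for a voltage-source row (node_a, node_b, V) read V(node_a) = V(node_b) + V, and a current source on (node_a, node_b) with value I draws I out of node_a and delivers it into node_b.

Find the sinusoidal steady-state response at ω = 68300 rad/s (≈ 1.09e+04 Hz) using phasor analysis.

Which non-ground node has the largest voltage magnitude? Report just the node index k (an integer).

2

MNA unknowns: 7 node voltages V₁..V_7 plus 1 source current (V1)
R1: Y=0.2000+0.000j on G[7,4]
I1: z[2]−=1.34, z[5]+=1.34
R2: Y=0.01486+0.000j on G[4,3]
L1: Y=0.000-0.0002520j on G[1,5]
I2: z[7]−=0.00344, z[1]+=0.00344
R3: Y=0.03953+0.000j on G[6,5]
R4: Y=0.3876+0.000j on G[4,1]
C1: Y=0.000+3.265j on G[4,5]
R5: Y=0.02146+0.000j on G[7,2]
R6: Y=0.007092+0.000j on G[5,0]
R7: Y=0.1412+0.000j on G[1,4]
R8: Y=0.005376+0.000j on G[5,3]
R9: Y=0.04854+0.000j on G[6,7]
L2: Y=0.000-0.0007547j on G[0,1]
V1: row V2−V5=7.1, i_V1 at 2,5
solve → V1=0.01102-0.03737j, V2=7.104+0.001173j, V3=0.004322-0.02715j, V4=0.004447-0.03739j, V5=0.003977+0.001173j, V6=0.3416-0.01630j, V7=0.6166-0.03054j
aux → i_V1=-1.479-0.0006804j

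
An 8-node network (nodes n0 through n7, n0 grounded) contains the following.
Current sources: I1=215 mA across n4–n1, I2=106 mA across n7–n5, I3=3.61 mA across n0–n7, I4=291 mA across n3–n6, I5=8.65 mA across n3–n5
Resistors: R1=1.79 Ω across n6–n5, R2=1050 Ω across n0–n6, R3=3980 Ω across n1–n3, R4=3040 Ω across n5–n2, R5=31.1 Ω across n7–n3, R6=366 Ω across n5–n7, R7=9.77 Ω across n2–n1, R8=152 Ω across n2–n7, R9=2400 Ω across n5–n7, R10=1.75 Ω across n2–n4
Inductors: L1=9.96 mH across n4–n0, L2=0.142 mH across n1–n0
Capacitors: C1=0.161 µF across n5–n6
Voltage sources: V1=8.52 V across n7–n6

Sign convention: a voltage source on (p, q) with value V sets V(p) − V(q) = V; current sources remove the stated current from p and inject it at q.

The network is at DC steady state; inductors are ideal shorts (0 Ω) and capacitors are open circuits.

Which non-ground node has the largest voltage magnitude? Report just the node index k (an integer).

3

MNA unknowns: 7 node voltages V₁..V_7 plus 3 source currents (L1, L2, V1)
I1: z[4]−=0.215, z[1]+=0.215
R1: Y=0.5587 on G[6,5]
L1: row V4−V0=0, i_L1 at 4,0
C1: Y=0.000 on G[5,6]
I2: z[7]−=0.106, z[5]+=0.106
R2: Y=0.0009524 on G[0,6]
I3: z[0]−=0.00361, z[7]+=0.00361
I4: z[3]−=0.291, z[6]+=0.291
L2: row V1−V0=0, i_L2 at 1,0
R3: Y=0.0002513 on G[1,3]
R4: Y=0.0003289 on G[5,2]
R5: Y=0.03215 on G[7,3]
R6: Y=0.002732 on G[5,7]
R7: Y=0.1024 on G[2,1]
R8: Y=0.006579 on G[2,7]
I5: z[3]−=0.00865, z[5]+=0.00865
R9: Y=0.0004167 on G[5,7]
R10: Y=0.5714 on G[2,4]
V1: row V7−V6=8.52, i_V1 at 7,6
solve → V1=0.000, V2=0.01714, V3=-7.181, V4=0.000, V5=-6.182, V6=-6.438, V7=2.082
aux → i_L1=-0.2052, i_L2=0.2149, i_V1=-0.4398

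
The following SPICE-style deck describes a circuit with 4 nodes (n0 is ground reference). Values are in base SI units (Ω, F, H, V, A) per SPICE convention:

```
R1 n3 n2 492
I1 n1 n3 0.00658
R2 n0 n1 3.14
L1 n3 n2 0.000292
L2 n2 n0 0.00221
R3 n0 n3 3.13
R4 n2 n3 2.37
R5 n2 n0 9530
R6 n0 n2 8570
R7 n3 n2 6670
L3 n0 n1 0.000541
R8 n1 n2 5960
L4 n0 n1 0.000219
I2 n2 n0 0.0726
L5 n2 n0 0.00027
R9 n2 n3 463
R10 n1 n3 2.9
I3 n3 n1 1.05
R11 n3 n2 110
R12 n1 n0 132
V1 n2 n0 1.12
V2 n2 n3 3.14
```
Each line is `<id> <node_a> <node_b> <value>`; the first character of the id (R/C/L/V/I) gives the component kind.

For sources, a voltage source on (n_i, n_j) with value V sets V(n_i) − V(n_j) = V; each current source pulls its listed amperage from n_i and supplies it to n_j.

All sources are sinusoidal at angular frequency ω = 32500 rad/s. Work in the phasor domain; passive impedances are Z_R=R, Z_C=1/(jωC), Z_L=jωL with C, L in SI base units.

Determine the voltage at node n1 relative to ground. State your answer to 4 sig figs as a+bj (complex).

Apply KCL at each of the 3 non-ground nodes and solve the resulting linear system.
Node n1: branches {I1, R2, L3, R8, L4, R10, I3, R12} → V_1 = 0.4760+0.1400j
Node n2: branches {R1, L1, L2, R4, R5, R6, R7, R8, I2, L5, R9, R11, V1, V2} → V_2 = 1.120+0.000j
Node n3: branches {R1, I1, L1, R3, R4, R7, R9, R10, I3, R11, V2} → V_3 = -2.020+0.000j
Source currents: i(V1)=0.3897+0.1915j, i(V2)=-1.830+0.2826j

0.4760+0.1400j V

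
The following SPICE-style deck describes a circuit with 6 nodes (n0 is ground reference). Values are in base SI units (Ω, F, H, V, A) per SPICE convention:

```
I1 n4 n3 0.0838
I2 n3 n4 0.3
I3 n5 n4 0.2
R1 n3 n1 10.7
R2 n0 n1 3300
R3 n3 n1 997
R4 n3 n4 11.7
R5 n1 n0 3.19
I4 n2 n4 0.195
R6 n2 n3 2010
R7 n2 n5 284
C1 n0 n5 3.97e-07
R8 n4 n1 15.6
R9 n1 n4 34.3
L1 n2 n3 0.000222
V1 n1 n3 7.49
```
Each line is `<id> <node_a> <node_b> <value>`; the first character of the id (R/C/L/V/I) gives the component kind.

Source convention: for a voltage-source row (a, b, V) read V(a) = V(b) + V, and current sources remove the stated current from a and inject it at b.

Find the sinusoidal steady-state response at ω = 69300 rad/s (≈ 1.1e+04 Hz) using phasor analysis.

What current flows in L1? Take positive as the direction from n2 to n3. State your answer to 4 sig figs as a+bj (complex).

-0.1735+0.03862j A

Apply KCL at each of the 5 non-ground nodes and solve the resulting linear system.
Node n1: branches {R1, R2, R3, R5, R8, R9, V1} → V_1 = 0.7050+0.1188j
Node n2: branches {I4, R6, R7, L1} → V_2 = -7.379-2.550j
Node n3: branches {I1, I2, R1, R3, R4, R6, L1, V1} → V_3 = -6.785+0.1188j
Node n4: branches {I1, I2, I3, R4, I4, R8, R9} → V_4 = 0.5429+0.1188j
Node n5: branches {I3, R7, C1} → V_5 = -1.355+8.040j
Source currents: i(V1)=-0.9438-0.03729j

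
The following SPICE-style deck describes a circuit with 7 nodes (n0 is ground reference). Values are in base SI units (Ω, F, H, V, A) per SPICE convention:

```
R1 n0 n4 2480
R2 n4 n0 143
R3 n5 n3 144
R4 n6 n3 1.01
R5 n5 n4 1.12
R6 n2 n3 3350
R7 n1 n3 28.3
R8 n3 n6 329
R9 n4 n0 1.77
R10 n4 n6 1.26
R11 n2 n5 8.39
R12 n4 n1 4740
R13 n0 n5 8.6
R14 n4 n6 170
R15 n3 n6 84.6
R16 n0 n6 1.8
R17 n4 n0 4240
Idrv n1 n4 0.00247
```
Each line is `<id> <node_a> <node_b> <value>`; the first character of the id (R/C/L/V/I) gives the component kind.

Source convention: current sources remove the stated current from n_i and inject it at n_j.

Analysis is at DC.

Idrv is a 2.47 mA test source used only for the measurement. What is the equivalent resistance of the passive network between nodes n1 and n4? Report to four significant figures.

Apply KCL at each of the 6 non-ground nodes and solve the resulting linear system.
Node n1: branches {R7, R12, Idrv} → V_1 = -0.07307
Node n2: branches {R6, R11} → V_2 = 0.0008359
Node n3: branches {R3, R4, R6, R7, R8, R15} → V_3 = -0.003611
Node n4: branches {R1, R2, R5, R9, R10, R12, R14, R17, Idrv} → V_4 = 0.0009935
Node n5: branches {R3, R5, R11, R13} → V_5 = 0.0008470
Node n6: branches {R4, R8, R10, R14, R15, R16} → V_6 = -0.001201

R_eq = 29.99 Ω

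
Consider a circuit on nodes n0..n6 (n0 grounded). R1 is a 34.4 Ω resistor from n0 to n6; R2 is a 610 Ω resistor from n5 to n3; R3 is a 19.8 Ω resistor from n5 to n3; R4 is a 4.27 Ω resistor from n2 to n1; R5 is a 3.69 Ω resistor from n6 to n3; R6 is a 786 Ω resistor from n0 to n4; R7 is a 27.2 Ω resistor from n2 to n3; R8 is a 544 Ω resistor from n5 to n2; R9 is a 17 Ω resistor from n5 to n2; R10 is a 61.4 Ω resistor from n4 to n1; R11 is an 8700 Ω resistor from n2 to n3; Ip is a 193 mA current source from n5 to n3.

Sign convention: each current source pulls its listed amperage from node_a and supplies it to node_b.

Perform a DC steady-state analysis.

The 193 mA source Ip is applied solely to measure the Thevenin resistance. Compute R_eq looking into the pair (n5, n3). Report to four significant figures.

MNA unknowns: 6 node voltages V₁..V_6
R1: Y=0.02907 on G[0,6]
R2: Y=0.001639 on G[5,3]
R3: Y=0.05051 on G[5,3]
R4: Y=0.2342 on G[2,1]
R5: Y=0.2710 on G[6,3]
R6: Y=0.001272 on G[0,4]
R7: Y=0.03676 on G[2,3]
R8: Y=0.001838 on G[5,2]
R9: Y=0.05882 on G[5,2]
R10: Y=0.01629 on G[4,1]
R11: Y=0.0001149 on G[2,3]
Ip: z[5]−=0.193, z[3]+=0.193
solve → V1=-1.497, V2=-1.504, V3=0.06727, V4=-1.388, V5=-2.489, V6=0.06076

R_eq = 13.24 Ω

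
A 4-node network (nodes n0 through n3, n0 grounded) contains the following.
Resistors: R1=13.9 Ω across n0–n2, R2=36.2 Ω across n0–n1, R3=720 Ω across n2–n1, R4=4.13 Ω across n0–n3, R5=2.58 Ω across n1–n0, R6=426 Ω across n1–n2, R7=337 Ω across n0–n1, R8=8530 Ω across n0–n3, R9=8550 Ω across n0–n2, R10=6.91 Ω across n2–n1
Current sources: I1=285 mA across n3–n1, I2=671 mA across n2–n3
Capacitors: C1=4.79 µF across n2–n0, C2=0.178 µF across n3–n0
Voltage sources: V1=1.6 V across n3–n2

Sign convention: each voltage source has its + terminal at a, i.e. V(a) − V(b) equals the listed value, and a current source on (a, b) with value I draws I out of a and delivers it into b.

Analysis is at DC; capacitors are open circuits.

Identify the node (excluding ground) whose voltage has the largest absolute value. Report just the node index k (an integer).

2

Apply KCL at each of the 3 non-ground nodes and solve the resulting linear system.
Node n1: branches {R2, R3, R5, I1, R6, R7, R10} → V_1 = 0.1334
Node n2: branches {R1, R3, R6, I2, C1, R9, R10, V1} → V_2 = -1.411
Node n3: branches {R4, I1, I2, R8, C2, V1} → V_3 = 0.1893
Source currents: i(V1)=0.3401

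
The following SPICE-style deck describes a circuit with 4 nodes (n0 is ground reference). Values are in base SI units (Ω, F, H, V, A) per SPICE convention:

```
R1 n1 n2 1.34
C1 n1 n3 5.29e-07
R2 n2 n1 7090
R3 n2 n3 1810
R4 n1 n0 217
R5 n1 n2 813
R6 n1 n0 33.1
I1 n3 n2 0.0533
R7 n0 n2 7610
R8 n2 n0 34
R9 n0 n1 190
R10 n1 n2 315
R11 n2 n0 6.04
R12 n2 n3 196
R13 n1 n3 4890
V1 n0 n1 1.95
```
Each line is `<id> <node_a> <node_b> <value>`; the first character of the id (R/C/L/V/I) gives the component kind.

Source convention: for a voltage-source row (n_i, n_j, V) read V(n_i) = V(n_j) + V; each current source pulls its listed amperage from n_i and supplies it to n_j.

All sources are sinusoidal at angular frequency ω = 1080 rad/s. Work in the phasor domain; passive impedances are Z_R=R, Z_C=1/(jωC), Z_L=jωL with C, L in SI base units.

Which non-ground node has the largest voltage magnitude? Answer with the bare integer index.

3

Element admittances at ω=1080 rad/s:
  Y(R1) = 0.7463+0.000j S between n1,n2
  Y(C1) = 0.000+0.0005713j S between n1,n3
  Y(R2) = 0.0001410+0.000j S between n2,n1
  Y(R3) = 0.0005525+0.000j S between n2,n3
  Y(R4) = 0.004608+0.000j S between n1,n0
  Y(R5) = 0.001230+0.000j S between n1,n2
  Y(R6) = 0.03021+0.000j S between n1,n0
  I1: injects 0.0533 A into n2 (from n3)
  Y(R7) = 0.0001314+0.000j S between n0,n2
  Y(R8) = 0.02941+0.000j S between n2,n0
  Y(R9) = 0.005263+0.000j S between n0,n1
  Y(R10) = 0.003175+0.000j S between n1,n2
  Y(R11) = 0.1656+0.000j S between n2,n0
  Y(R12) = 0.005102+0.000j S between n2,n3
  Y(R13) = 0.0002045+0.000j S between n1,n3
  V1: constraint V(n0)−V(n1) = 1.95
Assemble and solve the 4×4 MNA system:
  V(n1)=-1.950+0.000j  V(n2)=-1.545+0.005026j  V(n3)=-10.57+0.8458j
  i(V1)=-0.3797+0.0009806j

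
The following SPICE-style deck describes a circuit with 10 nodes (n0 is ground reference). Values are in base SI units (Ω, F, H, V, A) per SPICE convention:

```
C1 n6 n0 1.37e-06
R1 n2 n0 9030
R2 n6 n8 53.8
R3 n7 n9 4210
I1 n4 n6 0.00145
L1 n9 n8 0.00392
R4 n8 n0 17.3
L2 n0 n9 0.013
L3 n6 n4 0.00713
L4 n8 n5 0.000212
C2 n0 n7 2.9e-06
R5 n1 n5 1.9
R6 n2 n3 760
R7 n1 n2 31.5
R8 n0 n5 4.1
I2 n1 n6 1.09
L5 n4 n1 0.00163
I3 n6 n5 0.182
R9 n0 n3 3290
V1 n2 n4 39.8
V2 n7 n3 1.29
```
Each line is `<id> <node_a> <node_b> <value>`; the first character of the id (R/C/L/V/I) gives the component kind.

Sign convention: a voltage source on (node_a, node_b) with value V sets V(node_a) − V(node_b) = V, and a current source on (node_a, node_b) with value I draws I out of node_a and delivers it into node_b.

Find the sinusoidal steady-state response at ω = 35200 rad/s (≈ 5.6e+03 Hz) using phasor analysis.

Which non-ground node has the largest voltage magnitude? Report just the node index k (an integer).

4

MNA unknowns: 9 node voltages V₁..V_9 plus 2 source currents (V1, V2)
C1: Y=0.000+0.04822j on G[6,0]
R1: Y=0.0001107+0.000j on G[2,0]
R2: Y=0.01859+0.000j on G[6,8]
R3: Y=0.0002375+0.000j on G[7,9]
I1: z[4]−=0.00145, z[6]+=0.00145
L1: Y=0.000-0.007247j on G[9,8]
R4: Y=0.05780+0.000j on G[8,0]
L2: Y=0.000-0.002185j on G[0,9]
L3: Y=0.000-0.003984j on G[6,4]
L4: Y=0.000-0.1340j on G[8,5]
C2: Y=0.000+0.1021j on G[0,7]
R5: Y=0.5263+0.000j on G[1,5]
R6: Y=0.001316+0.000j on G[2,3]
R7: Y=0.03175+0.000j on G[1,2]
R8: Y=0.2439+0.000j on G[0,5]
I2: z[1]−=1.09, z[6]+=1.09
L5: Y=0.000-0.01743j on G[4,1]
I3: z[6]−=0.182, z[5]+=0.182
R9: Y=0.0003040+0.000j on G[0,3]
V1: row V2−V4=39.8, i_V1 at 2,4
V2: row V7−V3=1.29, i_V2 at 7,3
solve → V1=-4.779-1.931j, V2=6.656-21.83j, V3=-1.569-0.1101j, V4=-33.14-21.83j, V5=-2.739-1.671j, V6=9.068-14.48j, V7=-0.2793-0.1101j, V8=-0.7219-0.0009850j, V9=-0.5517+0.006102j
aux → i_V1=-0.3746+0.6626j, i_V2=-0.01130+0.02854j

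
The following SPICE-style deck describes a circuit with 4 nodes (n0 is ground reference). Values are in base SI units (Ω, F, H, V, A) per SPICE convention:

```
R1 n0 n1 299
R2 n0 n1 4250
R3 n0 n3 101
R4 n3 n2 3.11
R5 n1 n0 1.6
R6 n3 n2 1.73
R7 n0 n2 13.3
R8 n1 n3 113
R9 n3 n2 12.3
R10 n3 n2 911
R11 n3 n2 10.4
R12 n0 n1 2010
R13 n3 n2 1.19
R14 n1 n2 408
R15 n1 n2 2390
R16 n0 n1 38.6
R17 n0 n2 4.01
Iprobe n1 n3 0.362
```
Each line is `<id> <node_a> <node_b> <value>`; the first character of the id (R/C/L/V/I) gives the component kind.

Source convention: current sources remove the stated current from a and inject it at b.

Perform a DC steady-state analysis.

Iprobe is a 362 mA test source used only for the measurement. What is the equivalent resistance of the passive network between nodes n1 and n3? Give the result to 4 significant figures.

R_eq = 4.740 Ω

Element admittances at DC:
  Y(R1) = 0.003344 S between n0,n1
  Y(R2) = 0.0002353 S between n0,n1
  Y(R3) = 0.009901 S between n0,n3
  Y(R4) = 0.3215 S between n3,n2
  Y(R5) = 0.6250 S between n1,n0
  Y(R6) = 0.5780 S between n3,n2
  Y(R7) = 0.07519 S between n0,n2
  Y(R8) = 0.008850 S between n1,n3
  Y(R9) = 0.08130 S between n3,n2
  Y(R10) = 0.001098 S between n3,n2
  Y(R11) = 0.09615 S between n3,n2
  Y(R12) = 0.0004975 S between n0,n1
  Y(R13) = 0.8403 S between n3,n2
  Y(R14) = 0.002451 S between n1,n2
  Y(R15) = 0.0004184 S between n1,n2
  Y(R16) = 0.02591 S between n0,n1
  Y(R17) = 0.2494 S between n0,n2
  Iprobe: injects 0.362 A into n3 (from n1)
Assemble and solve the 3×3 MNA system:
  V(n1)=-0.5227  V(n2)=1.019  V(n3)=1.193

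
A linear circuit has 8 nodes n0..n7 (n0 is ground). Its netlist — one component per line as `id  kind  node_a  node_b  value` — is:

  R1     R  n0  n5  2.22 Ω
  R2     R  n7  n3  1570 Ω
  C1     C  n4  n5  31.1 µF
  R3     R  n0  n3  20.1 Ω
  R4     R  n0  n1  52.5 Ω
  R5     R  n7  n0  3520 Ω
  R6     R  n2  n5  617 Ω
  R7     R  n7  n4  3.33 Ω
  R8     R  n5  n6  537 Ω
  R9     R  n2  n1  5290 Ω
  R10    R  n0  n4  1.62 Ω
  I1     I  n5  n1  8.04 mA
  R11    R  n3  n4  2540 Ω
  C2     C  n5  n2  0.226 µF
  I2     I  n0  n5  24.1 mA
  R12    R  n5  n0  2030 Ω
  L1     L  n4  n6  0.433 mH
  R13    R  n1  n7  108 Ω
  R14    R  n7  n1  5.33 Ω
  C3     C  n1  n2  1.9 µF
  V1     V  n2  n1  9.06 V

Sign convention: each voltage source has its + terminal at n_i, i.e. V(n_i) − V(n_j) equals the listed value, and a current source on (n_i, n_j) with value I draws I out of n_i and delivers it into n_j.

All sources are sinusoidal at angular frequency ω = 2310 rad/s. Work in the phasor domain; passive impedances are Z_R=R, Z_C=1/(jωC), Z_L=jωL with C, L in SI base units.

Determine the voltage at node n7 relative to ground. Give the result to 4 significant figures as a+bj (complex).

Apply KCL at each of the 7 non-ground nodes and solve the resulting linear system.
Node n1: branches {R4, R9, I1, R13, R14, C3, V1} → V_1 = -0.05376-0.03154j
Node n2: branches {R6, R9, C2, C3, V1} → V_2 = 9.006-0.03154j
Node n3: branches {R2, R3, R11} → V_3 = -0.0003904-0.0001224j
Node n4: branches {C1, R7, R10, R11, L1} → V_4 = -0.008090+0.002215j
Node n5: branches {R1, C1, R6, R8, I1, C2, I2, R12} → V_5 = 0.06685-0.001680j
Node n6: branches {R8, L1} → V_6 = -0.008083+0.002355j
Node n7: branches {R2, R5, R7, R13, R14} → V_7 = -0.02613-0.01113j
Source currents: i(V1)=-0.01622-0.04438j

-0.02613-0.01113j V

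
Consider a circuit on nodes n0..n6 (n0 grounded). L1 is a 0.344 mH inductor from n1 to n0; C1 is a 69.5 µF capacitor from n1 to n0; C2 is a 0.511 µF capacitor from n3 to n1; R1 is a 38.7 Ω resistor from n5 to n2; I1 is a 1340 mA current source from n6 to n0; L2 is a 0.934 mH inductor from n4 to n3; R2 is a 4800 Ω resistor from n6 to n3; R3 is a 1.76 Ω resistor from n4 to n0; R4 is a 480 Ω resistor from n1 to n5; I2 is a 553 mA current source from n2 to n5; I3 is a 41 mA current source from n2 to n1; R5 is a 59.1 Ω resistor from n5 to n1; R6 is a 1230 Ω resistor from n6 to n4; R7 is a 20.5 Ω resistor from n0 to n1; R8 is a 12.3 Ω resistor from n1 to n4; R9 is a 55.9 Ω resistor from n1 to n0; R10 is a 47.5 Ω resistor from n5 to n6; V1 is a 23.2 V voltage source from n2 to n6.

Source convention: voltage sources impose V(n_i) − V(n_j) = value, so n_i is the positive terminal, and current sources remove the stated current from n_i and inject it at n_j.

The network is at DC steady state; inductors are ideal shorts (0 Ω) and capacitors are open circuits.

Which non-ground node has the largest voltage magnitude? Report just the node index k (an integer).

Apply KCL at each of the 6 non-ground nodes and solve the resulting linear system.
Node n1: branches {L1, C1, C2, R4, I3, R5, R7, R8, R9} → V_1 = 0.000
Node n2: branches {R1, I2, I3, V1} → V_2 = -94.61
Node n3: branches {C2, L2, R2} → V_3 = -0.1850
Node n4: branches {L2, R3, R6, R8} → V_4 = -0.1850
Node n5: branches {R1, R4, I2, R5, R10} → V_5 = -66.35
Node n6: branches {I1, R2, R6, R10, V1} → V_6 = -117.8
Source currents: i(L1)=-1.235, i(L2)=0.02451, i(V1)=0.1364

6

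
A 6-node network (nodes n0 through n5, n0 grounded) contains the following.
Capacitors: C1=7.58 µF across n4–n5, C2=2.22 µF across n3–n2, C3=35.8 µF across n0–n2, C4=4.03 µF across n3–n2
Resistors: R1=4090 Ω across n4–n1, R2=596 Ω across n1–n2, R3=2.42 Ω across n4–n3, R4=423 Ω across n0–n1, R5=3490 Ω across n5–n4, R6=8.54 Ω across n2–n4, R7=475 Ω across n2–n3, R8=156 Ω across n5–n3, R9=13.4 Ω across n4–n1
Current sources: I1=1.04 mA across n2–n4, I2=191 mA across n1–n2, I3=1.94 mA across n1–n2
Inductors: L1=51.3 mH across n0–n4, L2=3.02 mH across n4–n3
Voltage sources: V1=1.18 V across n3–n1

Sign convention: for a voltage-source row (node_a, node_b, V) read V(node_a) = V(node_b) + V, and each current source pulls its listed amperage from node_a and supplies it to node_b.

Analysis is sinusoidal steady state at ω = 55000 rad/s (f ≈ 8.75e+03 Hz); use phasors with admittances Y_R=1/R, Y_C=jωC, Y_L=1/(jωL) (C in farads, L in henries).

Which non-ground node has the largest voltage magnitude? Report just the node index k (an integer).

1

Apply KCL at each of the 5 non-ground nodes and solve the resulting linear system.
Node n1: branches {R1, R2, R4, R9, I2, I3, V1} → V_1 = -1.314+0.4556j
Node n2: branches {R2, R6, R7, C2, I1, C3, C4, I2, I3} → V_2 = -0.0005921-0.001512j
Node n3: branches {R3, R7, R8, C2, C4, L2, V1} → V_3 = -0.1345+0.4556j
Node n4: branches {C1, R1, R3, R5, R6, I1, R9, L1, L2} → V_4 = -0.2509+0.3668j
Node n5: branches {C1, R5, R8} → V_5 = -0.2496+0.3650j
Source currents: i(V1)=0.1080+0.008491j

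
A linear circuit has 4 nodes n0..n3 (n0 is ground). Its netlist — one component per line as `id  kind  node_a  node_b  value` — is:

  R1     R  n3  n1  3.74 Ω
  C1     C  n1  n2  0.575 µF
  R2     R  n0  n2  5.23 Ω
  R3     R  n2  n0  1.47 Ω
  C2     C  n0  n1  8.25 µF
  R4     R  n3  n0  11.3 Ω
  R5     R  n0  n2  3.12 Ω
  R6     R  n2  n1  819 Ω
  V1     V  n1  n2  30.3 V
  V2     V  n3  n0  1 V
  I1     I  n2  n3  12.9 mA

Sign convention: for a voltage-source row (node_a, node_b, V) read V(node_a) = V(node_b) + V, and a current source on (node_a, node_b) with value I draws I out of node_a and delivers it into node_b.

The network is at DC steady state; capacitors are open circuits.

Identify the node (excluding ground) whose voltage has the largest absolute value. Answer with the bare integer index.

1

Element admittances at DC:
  Y(R1) = 0.2674 S between n3,n1
  Y(C1) = 0.000 S between n1,n2
  Y(R2) = 0.1912 S between n0,n2
  Y(R3) = 0.6803 S between n2,n0
  Y(C2) = 0.000 S between n0,n1
  Y(R4) = 0.08850 S between n3,n0
  Y(R5) = 0.3205 S between n0,n2
  Y(R6) = 0.001221 S between n2,n1
  V1: constraint V(n1)−V(n2) = 30.3
  V2: constraint V(n3)−V(n0) = 1
  I1: injects 0.0129 A into n3 (from n2)
Assemble and solve the 5×5 MNA system:
  V(n1)=24.92  V(n2)=-5.377  V(n3)=1.000
  i(V1)=-6.434  i(V2)=6.321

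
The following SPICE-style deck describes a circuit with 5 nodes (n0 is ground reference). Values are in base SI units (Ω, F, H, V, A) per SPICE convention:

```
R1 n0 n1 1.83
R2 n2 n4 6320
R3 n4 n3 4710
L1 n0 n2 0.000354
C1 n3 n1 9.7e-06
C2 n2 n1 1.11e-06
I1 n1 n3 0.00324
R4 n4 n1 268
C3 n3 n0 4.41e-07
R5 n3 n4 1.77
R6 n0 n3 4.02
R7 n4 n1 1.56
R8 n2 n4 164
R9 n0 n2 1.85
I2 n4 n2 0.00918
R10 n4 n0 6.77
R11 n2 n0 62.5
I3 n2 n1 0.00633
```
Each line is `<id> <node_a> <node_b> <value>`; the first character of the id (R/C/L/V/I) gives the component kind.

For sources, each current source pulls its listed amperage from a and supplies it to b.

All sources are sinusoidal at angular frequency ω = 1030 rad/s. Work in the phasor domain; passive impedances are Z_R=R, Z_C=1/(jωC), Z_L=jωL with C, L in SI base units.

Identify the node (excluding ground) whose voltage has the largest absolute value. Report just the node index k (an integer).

4

MNA unknowns: 4 node voltages V₁..V_4
R1: Y=0.5464+0.000j on G[0,1]
R2: Y=0.0001582+0.000j on G[2,4]
R3: Y=0.0002123+0.000j on G[4,3]
L1: Y=0.000-2.743j on G[0,2]
C1: Y=0.000+0.009991j on G[3,1]
C2: Y=0.000+0.001143j on G[2,1]
I1: z[1]−=0.00324, z[3]+=0.00324
R4: Y=0.003731+0.000j on G[4,1]
C3: Y=0.000+0.0004542j on G[3,0]
R5: Y=0.5650+0.000j on G[3,4]
R6: Y=0.2488+0.000j on G[0,3]
R7: Y=0.6410+0.000j on G[4,1]
R8: Y=0.006098+0.000j on G[2,4]
R9: Y=0.5405+0.000j on G[0,2]
I2: z[4]−=0.00918, z[2]+=0.00918
R10: Y=0.1477+0.000j on G[4,0]
R11: Y=0.01600+0.000j on G[2,0]
I3: z[2]−=0.00633, z[1]+=0.00633
solve → V1=-0.001978+9.773e-06j, V2=0.0002018+0.0009789j, V3=-0.001884+8.730e-06j, V4=-0.008445+1.273e-05j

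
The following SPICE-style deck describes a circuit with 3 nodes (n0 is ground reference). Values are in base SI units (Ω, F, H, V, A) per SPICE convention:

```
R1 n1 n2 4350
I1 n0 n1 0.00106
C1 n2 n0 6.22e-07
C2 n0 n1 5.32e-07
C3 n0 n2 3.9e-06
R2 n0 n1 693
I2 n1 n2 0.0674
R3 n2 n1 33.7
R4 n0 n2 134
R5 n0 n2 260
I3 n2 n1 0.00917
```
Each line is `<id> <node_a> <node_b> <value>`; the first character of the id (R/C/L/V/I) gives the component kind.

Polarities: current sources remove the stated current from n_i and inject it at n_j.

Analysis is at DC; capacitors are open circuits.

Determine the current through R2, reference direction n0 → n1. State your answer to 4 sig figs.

0.002231 A

MNA unknowns: 2 node voltages V₁..V_2
R1: Y=0.0002299 on G[1,2]
I1: z[0]−=0.00106, z[1]+=0.00106
C1: Y=0.000 on G[2,0]
C2: Y=0.000 on G[0,1]
C3: Y=0.000 on G[0,2]
R2: Y=0.001443 on G[0,1]
I2: z[1]−=0.0674, z[2]+=0.0674
R3: Y=0.02967 on G[2,1]
R4: Y=0.007463 on G[0,2]
R5: Y=0.003846 on G[0,2]
I3: z[2]−=0.00917, z[1]+=0.00917
solve → V1=-1.546, V2=0.2910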